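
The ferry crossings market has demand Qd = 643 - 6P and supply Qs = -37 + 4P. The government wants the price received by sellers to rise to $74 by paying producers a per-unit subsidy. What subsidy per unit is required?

Required subsidy s = $10 per unit

At a seller price of 74, quantity supplied is -37 + 4·74 = 259.
Buyers absorb 259 only when they pay Pb with 643 − 6·Pb = 259, i.e. Pb = 64.
s = Ps − Pb = 74 − 64 = 10.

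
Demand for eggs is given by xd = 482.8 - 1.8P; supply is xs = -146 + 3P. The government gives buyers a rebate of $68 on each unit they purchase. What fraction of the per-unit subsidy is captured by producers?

Producer share = 0.375

Pre-subsidy: 482.8 - 1.8P = -146 + 3P gives P* = 131, x* = 247.
With the rebate, buyers effectively pay Pb = Ps − 68, where Ps is the price sellers receive.
Demand in terms of Ps becomes xd = 482.8 − 1.8(Ps − 68) = 605.2 - 1.8Ps. Setting this equal to supply: 605.2 - 1.8Ps = -146 + 3Ps, so Ps = 156.5.
Buyers pay Pb = 156.5 − 68 = 88.5; x' = -146 + 3·156.5 = 323.5.
Buyers' price falls by P* − Pb = 131 − 88.5 = 42.5; sellers' price rises by Ps − P* = 156.5 − 131 = 25.5.
So producers capture 25.5/68 = 0.375 of each unit of subsidy.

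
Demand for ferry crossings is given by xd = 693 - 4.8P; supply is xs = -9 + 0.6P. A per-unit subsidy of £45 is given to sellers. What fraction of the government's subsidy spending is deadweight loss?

DWL / government spending = 4/31

Pre-subsidy: 693 - 4.8P = -9 + 0.6P gives P* = 130, x* = 69.
With the subsidy, sellers receive Ps = Pb + 45 for each unit, where Pb is the price buyers pay.
Supply in terms of Pb becomes xs = -9 + 0.6(Pb + 45) = 18 + 0.6Pb. Setting this equal to demand: 693 - 4.8Pb = 18 + 0.6Pb, so Pb = 125.
Sellers receive Ps = 125 + 45 = 170; x' = 693 − 4.8·125 = 93.
ΔCS = ½(69 + 93)(130 − 125) = 405; ΔPS = ½(69 + 93)(170 − 130) = 3240.
Government spending = 45 × 93 = 4185.
DWL = ½ × 45 × (93 − 69) = 540; fraction = 540 / 4185 = 4/31.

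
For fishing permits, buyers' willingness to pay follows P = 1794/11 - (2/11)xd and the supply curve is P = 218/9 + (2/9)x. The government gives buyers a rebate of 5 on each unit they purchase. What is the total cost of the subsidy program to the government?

Government cost = 1780.375

Pre-subsidy: 1794/11 - (2/11)x = 218/9 + (2/9)x gives x* = 343.7 and P* = 100.6.
With the rebate, buyers effectively pay Pb = Ps − 5, where Ps is the price sellers receive.
On the curves, Pb = 1794/11 - (2/11)x and Ps = 218/9 + (2/9)x; the wedge Ps − Pb = 5 gives 218/9 + (2/9)x − (1794/11 - (2/11)x) = 5, so x' = 356.075.
Then Pb = 1794/11 − (2/11)·356.075 = 98.35 and Ps = 218/9 + (2/9)·356.075 = 103.35.
Government outlay = subsidy × quantity = 5 × 356.075 = 1780.375.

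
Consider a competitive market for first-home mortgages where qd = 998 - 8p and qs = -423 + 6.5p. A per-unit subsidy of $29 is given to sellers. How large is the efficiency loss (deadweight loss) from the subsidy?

Deadweight loss = $1508

Pre-subsidy: 998 - 8p = -423 + 6.5p gives p* = 98, q* = 214.
With the subsidy, sellers receive ps = pb + 29 for each unit, where pb is the price buyers pay.
Supply in terms of pb becomes qs = -423 + 6.5(pb + 29) = -234.5 + 6.5pb. Setting this equal to demand: 998 - 8pb = -234.5 + 6.5pb, so pb = 85.
Sellers receive ps = 85 + 29 = 114; q' = 998 − 8·85 = 318.
The subsidy expands output by 318 − 214 = 104 past the efficient level; on those units the gap between marginal cost and willingness to pay runs from 0 up to 29.
DWL = ½ × 29 × 104 = 1508.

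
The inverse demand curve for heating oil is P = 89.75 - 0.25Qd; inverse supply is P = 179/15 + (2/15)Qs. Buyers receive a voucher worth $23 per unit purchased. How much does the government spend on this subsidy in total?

Pre-subsidy: 89.75 - 0.25Q = 179/15 + (2/15)Q gives Q* = 203 and P* = 39.
With the rebate, buyers effectively pay Pb = Ps − 23, where Ps is the price sellers receive.
On the curves, Pb = 89.75 - 0.25Q and Ps = 179/15 + (2/15)Q; the wedge Ps − Pb = 23 gives 179/15 + (2/15)Q − (89.75 - 0.25Q) = 23, so Q' = 263.
Then Pb = 89.75 − 0.25·263 = 24 and Ps = 179/15 + (2/15)·263 = 47.
Government outlay = subsidy × quantity = 23 × 263 = 6049.

Government cost = $6049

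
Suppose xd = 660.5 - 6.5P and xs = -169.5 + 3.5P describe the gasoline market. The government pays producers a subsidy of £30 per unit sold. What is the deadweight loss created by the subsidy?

Pre-subsidy: 660.5 - 6.5P = -169.5 + 3.5P gives P* = 83, x* = 121.
With the subsidy, sellers receive Ps = Pb + 30 for each unit, where Pb is the price buyers pay.
Supply in terms of Pb becomes xs = -169.5 + 3.5(Pb + 30) = -64.5 + 3.5Pb. Setting this equal to demand: 660.5 - 6.5Pb = -64.5 + 3.5Pb, so Pb = 72.5.
Sellers receive Ps = 72.5 + 30 = 102.5; x' = 660.5 − 6.5·72.5 = 189.25.
The subsidy expands output by 189.25 − 121 = 68.25 past the efficient level; on those units the gap between marginal cost and willingness to pay runs from 0 up to 30.
DWL = ½ × 30 × 68.25 = 1023.75.

Deadweight loss = £1023.75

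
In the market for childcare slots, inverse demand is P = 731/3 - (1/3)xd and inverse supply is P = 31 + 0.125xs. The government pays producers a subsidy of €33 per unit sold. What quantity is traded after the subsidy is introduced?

x' = 536

Pre-subsidy: 731/3 - (1/3)x = 31 + 0.125x gives x* = 464 and P* = 89.
With the subsidy, sellers receive Ps = Pb + 33 for each unit, where Pb is the price buyers pay.
On the curves, Pb = 731/3 - (1/3)x and Ps = 31 + 0.125x; the wedge Ps − Pb = 33 gives 31 + 0.125x − (731/3 - (1/3)x) = 33, so x' = 536.
Then Pb = 731/3 − (1/3)·536 = 65 and Ps = 31 + 0.125·536 = 98.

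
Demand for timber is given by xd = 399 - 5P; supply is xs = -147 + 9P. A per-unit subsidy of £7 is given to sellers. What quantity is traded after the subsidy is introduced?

Pre-subsidy: 399 - 5P = -147 + 9P gives P* = 39, x* = 204.
With the subsidy, sellers receive Ps = Pb + 7 for each unit, where Pb is the price buyers pay.
Supply in terms of Pb becomes xs = -147 + 9(Pb + 7) = -84 + 9Pb. Setting this equal to demand: 399 - 5Pb = -84 + 9Pb, so Pb = 34.5.
Sellers receive Ps = 34.5 + 7 = 41.5; x' = 399 − 5·34.5 = 226.5.

x' = 226.5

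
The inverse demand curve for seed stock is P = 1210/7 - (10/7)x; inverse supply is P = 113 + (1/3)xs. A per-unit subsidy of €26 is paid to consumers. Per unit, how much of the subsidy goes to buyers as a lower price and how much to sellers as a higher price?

Buyers gain 780/37 per unit; sellers gain 182/37 per unit

Pre-subsidy: 1210/7 - (10/7)x = 113 + (1/3)x gives x* = 1257/37 and P* = 4600/37.
With the rebate, buyers effectively pay Pb = Ps − 26, where Ps is the price sellers receive.
On the curves, Pb = 1210/7 - (10/7)x and Ps = 113 + (1/3)x; the wedge Ps − Pb = 26 gives 113 + (1/3)x − (1210/7 - (10/7)x) = 26, so x' = 1803/37.
Then Pb = 1210/7 − (10/7)·(1803/37) = 3820/37 and Ps = 113 + (1/3)·(1803/37) = 4782/37.
Buyers' price falls by P* − Pb = 4600/37 − 3820/37 = 780/37; sellers' price rises by Ps − P* = 4782/37 − 4600/37 = 182/37.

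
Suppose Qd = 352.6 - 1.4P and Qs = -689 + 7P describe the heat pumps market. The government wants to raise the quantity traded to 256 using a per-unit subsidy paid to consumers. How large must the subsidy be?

At Q = 256, invert demand for the buyer price: Pb = (352.6 − 256)/1.4 = 69; invert supply for the seller price: Ps = (256 − (-689))/7 = 135.
The subsidy must fill the gap: s = Ps − Pb = 135 − 69 = 66.

Required subsidy s = 66 per unit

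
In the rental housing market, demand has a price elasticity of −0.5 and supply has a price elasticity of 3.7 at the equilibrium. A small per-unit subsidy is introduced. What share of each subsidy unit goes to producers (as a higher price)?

Producer share = 5/42

For a small subsidy around the equilibrium, the benefit split depends on the relative slopes, which at a point are proportional to the elasticities.
Buyer share = εs/(εs + |εd|) = 3.7/(3.7 + 0.5) = 37/42; seller share = |εd|/(εs + |εd|) = 5/42.
So producers capture 5/42 of the subsidy.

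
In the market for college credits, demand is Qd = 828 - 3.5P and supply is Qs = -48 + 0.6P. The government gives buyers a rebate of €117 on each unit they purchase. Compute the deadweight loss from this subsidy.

Deadweight loss = 287469/82

Pre-subsidy: 828 - 3.5P = -48 + 0.6P gives P* = 8760/41, Q* = 3288/41.
With the rebate, buyers effectively pay Pb = Ps − 117, where Ps is the price sellers receive.
Demand in terms of Ps becomes Qd = 828 − 3.5(Ps − 117) = 1237.5 - 3.5Ps. Setting this equal to supply: 1237.5 - 3.5Ps = -48 + 0.6Ps, so Ps = 12855/41.
Buyers pay Pb = 12855/41 − 117 = 8058/41; Q' = -48 + 0.6·(12855/41) = 5745/41.
The subsidy expands output by 5745/41 − 3288/41 = 2457/41 past the efficient level; on those units the gap between marginal cost and willingness to pay runs from 0 up to 117.
DWL = ½ × 117 × 2457/41 = 287469/82.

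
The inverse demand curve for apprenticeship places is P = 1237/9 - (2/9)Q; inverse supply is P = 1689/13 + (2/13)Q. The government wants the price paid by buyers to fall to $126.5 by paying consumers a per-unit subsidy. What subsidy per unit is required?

Required subsidy s = $11 per unit

At a buyer price of 126.5, quantity demanded is 618.5 − 4.5·126.5 = 49.25.
Sellers supply 49.25 only when they receive Ps = 1689/13 + (2/13)·49.25 = 137.5.
s = Ps − Pb = 137.5 − 126.5 = 11.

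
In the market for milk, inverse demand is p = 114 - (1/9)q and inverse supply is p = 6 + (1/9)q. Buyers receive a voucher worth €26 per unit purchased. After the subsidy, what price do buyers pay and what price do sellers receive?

Buyers pay €47; sellers receive €73

Pre-subsidy: 114 - (1/9)q = 6 + (1/9)q gives q* = 486 and p* = 60.
With the rebate, buyers effectively pay pb = ps − 26, where ps is the price sellers receive.
On the curves, pb = 114 - (1/9)q and ps = 6 + (1/9)q; the wedge ps − pb = 26 gives 6 + (1/9)q − (114 - (1/9)q) = 26, so q' = 603.
Then pb = 114 − (1/9)·603 = 47 and ps = 6 + (1/9)·603 = 73.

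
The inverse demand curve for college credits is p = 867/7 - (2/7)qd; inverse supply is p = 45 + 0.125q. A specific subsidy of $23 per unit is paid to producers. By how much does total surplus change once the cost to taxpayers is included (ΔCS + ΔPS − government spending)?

Pre-subsidy: 867/7 - (2/7)q = 45 + 0.125q gives q* = 192 and p* = 69.
With the subsidy, sellers receive ps = pb + 23 for each unit, where pb is the price buyers pay.
On the curves, pb = 867/7 - (2/7)q and ps = 45 + 0.125q; the wedge ps − pb = 23 gives 45 + 0.125q − (867/7 - (2/7)q) = 23, so q' = 248.
Then pb = 867/7 − (2/7)·248 = 53 and ps = 45 + 0.125·248 = 76.
ΔCS = ½(192 + 248)(69 − 53) = 3520; ΔPS = ½(192 + 248)(76 − 69) = 1540.
Government spending = 23 × 248 = 5704.
Net change = 3520 + 1540 − 5704 = -644. The loss equals the DWL triangle ½·23·56.

Net change in total surplus = -$644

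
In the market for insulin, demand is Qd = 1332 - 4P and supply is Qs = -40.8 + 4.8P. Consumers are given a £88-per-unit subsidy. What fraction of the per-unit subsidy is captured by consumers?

Pre-subsidy: 1332 - 4P = -40.8 + 4.8P gives P* = 156, Q* = 708.
With the rebate, buyers effectively pay Pb = Ps − 88, where Ps is the price sellers receive.
Demand in terms of Ps becomes Qd = 1332 − 4(Ps − 88) = 1684 - 4Ps. Setting this equal to supply: 1684 - 4Ps = -40.8 + 4.8Ps, so Ps = 196.
Buyers pay Pb = 196 − 88 = 108; Q' = -40.8 + 4.8·196 = 900.
Buyers' price falls by P* − Pb = 156 − 108 = 48; sellers' price rises by Ps − P* = 196 − 156 = 40.
So consumers capture 48/88 = 6/11 of each unit of subsidy.

Consumer share = 6/11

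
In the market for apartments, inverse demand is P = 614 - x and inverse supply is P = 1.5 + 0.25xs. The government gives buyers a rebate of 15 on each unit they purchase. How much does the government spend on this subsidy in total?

Government cost = 7530

Pre-subsidy: 614 - x = 1.5 + 0.25x gives x* = 490 and P* = 124.
With the rebate, buyers effectively pay Pb = Ps − 15, where Ps is the price sellers receive.
On the curves, Pb = 614 - x and Ps = 1.5 + 0.25x; the wedge Ps − Pb = 15 gives 1.5 + 0.25x − (614 - x) = 15, so x' = 502.
Then Pb = 614 − 1·502 = 112 and Ps = 1.5 + 0.25·502 = 127.
Government outlay = subsidy × quantity = 15 × 502 = 7530.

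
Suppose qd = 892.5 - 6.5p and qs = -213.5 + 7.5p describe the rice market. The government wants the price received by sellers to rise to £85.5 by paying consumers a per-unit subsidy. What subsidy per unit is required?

At a seller price of 85.5, quantity supplied is -213.5 + 7.5·85.5 = 427.75.
Buyers absorb 427.75 only when they pay pb with 892.5 − 6.5·pb = 427.75, i.e. pb = 71.5.
s = ps − pb = 85.5 − 71.5 = 14.

Required subsidy s = £14 per unit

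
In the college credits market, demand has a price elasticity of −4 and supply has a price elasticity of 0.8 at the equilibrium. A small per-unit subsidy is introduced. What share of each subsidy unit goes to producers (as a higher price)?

Producer share = 5/6

For a small subsidy around the equilibrium, the benefit split depends on the relative slopes, which at a point are proportional to the elasticities.
Buyer share = εs/(εs + |εd|) = 0.8/(0.8 + 4) = 1/6; seller share = |εd|/(εs + |εd|) = 5/6.
So producers capture 5/6 of the subsidy.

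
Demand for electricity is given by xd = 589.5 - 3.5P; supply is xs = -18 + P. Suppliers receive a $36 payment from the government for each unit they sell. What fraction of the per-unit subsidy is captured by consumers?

Consumer share = 2/9

Pre-subsidy: 589.5 - 3.5P = -18 + P gives P* = 135, x* = 117.
With the subsidy, sellers receive Ps = Pb + 36 for each unit, where Pb is the price buyers pay.
Supply in terms of Pb becomes xs = -18 + 1(Pb + 36) = 18 + Pb. Setting this equal to demand: 589.5 - 3.5Pb = 18 + Pb, so Pb = 127.
Sellers receive Ps = 127 + 36 = 163; x' = 589.5 − 3.5·127 = 145.
Buyers' price falls by P* − Pb = 135 − 127 = 8; sellers' price rises by Ps − P* = 163 − 135 = 28.
So consumers capture 8/36 = 2/9 of each unit of subsidy.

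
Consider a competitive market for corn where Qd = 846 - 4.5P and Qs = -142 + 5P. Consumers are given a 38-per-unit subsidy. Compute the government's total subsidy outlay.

Government cost = 17784

Pre-subsidy: 846 - 4.5P = -142 + 5P gives P* = 104, Q* = 378.
With the rebate, buyers effectively pay Pb = Ps − 38, where Ps is the price sellers receive.
Demand in terms of Ps becomes Qd = 846 − 4.5(Ps − 38) = 1017 - 4.5Ps. Setting this equal to supply: 1017 - 4.5Ps = -142 + 5Ps, so Ps = 122.
Buyers pay Pb = 122 − 38 = 84; Q' = -142 + 5·122 = 468.
Government outlay = subsidy × quantity = 38 × 468 = 17784.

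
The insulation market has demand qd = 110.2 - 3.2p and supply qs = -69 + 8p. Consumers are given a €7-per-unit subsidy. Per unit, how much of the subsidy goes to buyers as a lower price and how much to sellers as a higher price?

Buyers gain €5 per unit; sellers gain €2 per unit

Pre-subsidy: 110.2 - 3.2p = -69 + 8p gives p* = 16, q* = 59.
With the rebate, buyers effectively pay pb = ps − 7, where ps is the price sellers receive.
Demand in terms of ps becomes qd = 110.2 − 3.2(ps − 7) = 132.6 - 3.2ps. Setting this equal to supply: 132.6 - 3.2ps = -69 + 8ps, so ps = 18.
Buyers pay pb = 18 − 7 = 11; q' = -69 + 8·18 = 75.
Buyers' price falls by p* − pb = 16 − 11 = 5; sellers' price rises by ps − p* = 18 − 16 = 2.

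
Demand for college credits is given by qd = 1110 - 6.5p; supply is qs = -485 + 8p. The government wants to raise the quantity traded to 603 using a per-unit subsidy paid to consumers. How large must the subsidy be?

At q = 603, invert demand for the buyer price: pb = (1110 − 603)/6.5 = 78; invert supply for the seller price: ps = (603 − (-485))/8 = 136.
The subsidy must fill the gap: s = ps − pb = 136 − 78 = 58.

Required subsidy s = 58 per unit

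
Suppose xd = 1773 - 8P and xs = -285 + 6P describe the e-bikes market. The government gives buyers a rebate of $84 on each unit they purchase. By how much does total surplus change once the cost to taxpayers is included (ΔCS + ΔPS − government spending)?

Net change in total surplus = -$12096

Pre-subsidy: 1773 - 8P = -285 + 6P gives P* = 147, x* = 597.
With the rebate, buyers effectively pay Pb = Ps − 84, where Ps is the price sellers receive.
Demand in terms of Ps becomes xd = 1773 − 8(Ps − 84) = 2445 - 8Ps. Setting this equal to supply: 2445 - 8Ps = -285 + 6Ps, so Ps = 195.
Buyers pay Pb = 195 − 84 = 111; x' = -285 + 6·195 = 885.
ΔCS = ½(597 + 885)(147 − 111) = 26676; ΔPS = ½(597 + 885)(195 − 147) = 35568.
Government spending = 84 × 885 = 74340.
Net change = 26676 + 35568 − 74340 = -12096. The loss equals the DWL triangle ½·84·288.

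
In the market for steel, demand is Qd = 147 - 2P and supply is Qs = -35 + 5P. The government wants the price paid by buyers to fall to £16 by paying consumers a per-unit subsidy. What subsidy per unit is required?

At a buyer price of 16, quantity demanded is 147 − 2·16 = 115.
Sellers supply 115 only when they receive Ps with -35 + 5·Ps = 115, i.e. Ps = 30.
s = Ps − Pb = 30 − 16 = 14.

Required subsidy s = £14 per unit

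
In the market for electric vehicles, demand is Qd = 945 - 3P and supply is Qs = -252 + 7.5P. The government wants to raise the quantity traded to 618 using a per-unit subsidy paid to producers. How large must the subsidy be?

Required subsidy s = 7 per unit

At Q = 618, invert demand for the buyer price: Pb = (945 − 618)/3 = 109; invert supply for the seller price: Ps = (618 − (-252))/7.5 = 116.
The subsidy must fill the gap: s = Ps − Pb = 116 − 109 = 7.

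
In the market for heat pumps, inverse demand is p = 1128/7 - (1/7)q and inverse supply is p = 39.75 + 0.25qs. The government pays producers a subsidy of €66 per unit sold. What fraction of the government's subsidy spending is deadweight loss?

DWL / government spending = 28/159

Pre-subsidy: 1128/7 - (1/7)q = 39.75 + 0.25q gives q* = 309 and p* = 117.
With the subsidy, sellers receive ps = pb + 66 for each unit, where pb is the price buyers pay.
On the curves, pb = 1128/7 - (1/7)q and ps = 39.75 + 0.25q; the wedge ps − pb = 66 gives 39.75 + 0.25q − (1128/7 - (1/7)q) = 66, so q' = 477.
Then pb = 1128/7 − (1/7)·477 = 93 and ps = 39.75 + 0.25·477 = 159.
ΔCS = ½(309 + 477)(117 − 93) = 9432; ΔPS = ½(309 + 477)(159 − 117) = 16506.
Government spending = 66 × 477 = 31482.
DWL = ½ × 66 × (477 − 309) = 5544; fraction = 5544 / 31482 = 28/159.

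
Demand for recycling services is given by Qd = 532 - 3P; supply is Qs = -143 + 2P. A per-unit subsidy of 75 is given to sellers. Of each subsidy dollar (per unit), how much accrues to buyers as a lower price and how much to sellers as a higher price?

Buyers gain 30 per unit; sellers gain 45 per unit

Pre-subsidy: 532 - 3P = -143 + 2P gives P* = 135, Q* = 127.
With the subsidy, sellers receive Ps = Pb + 75 for each unit, where Pb is the price buyers pay.
Supply in terms of Pb becomes Qs = -143 + 2(Pb + 75) = 7 + 2Pb. Setting this equal to demand: 532 - 3Pb = 7 + 2Pb, so Pb = 105.
Sellers receive Ps = 105 + 75 = 180; Q' = 532 − 3·105 = 217.
Buyers' price falls by P* − Pb = 135 − 105 = 30; sellers' price rises by Ps − P* = 180 − 135 = 45.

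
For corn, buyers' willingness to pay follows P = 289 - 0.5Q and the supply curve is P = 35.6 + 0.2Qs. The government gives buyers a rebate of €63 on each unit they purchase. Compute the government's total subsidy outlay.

Pre-subsidy: 289 - 0.5Q = 35.6 + 0.2Q gives Q* = 362 and P* = 108.
With the rebate, buyers effectively pay Pb = Ps − 63, where Ps is the price sellers receive.
On the curves, Pb = 289 - 0.5Q and Ps = 35.6 + 0.2Q; the wedge Ps − Pb = 63 gives 35.6 + 0.2Q − (289 - 0.5Q) = 63, so Q' = 452.
Then Pb = 289 − 0.5·452 = 63 and Ps = 35.6 + 0.2·452 = 126.
Government outlay = subsidy × quantity = 63 × 452 = 28476.

Government cost = €28476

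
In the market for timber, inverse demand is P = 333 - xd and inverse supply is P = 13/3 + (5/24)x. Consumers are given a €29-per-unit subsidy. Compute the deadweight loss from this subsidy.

Deadweight loss = €348

Pre-subsidy: 333 - x = 13/3 + (5/24)x gives x* = 272 and P* = 61.
With the rebate, buyers effectively pay Pb = Ps − 29, where Ps is the price sellers receive.
On the curves, Pb = 333 - x and Ps = 13/3 + (5/24)x; the wedge Ps − Pb = 29 gives 13/3 + (5/24)x − (333 - x) = 29, so x' = 296.
Then Pb = 333 − 1·296 = 37 and Ps = 13/3 + (5/24)·296 = 66.
The subsidy expands output by 296 − 272 = 24 past the efficient level; on those units the gap between marginal cost and willingness to pay runs from 0 up to 29.
DWL = ½ × 29 × 24 = 348.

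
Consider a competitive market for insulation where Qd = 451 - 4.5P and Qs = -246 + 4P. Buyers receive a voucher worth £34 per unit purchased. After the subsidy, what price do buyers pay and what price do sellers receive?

Buyers pay £66; sellers receive £100

Pre-subsidy: 451 - 4.5P = -246 + 4P gives P* = 82, Q* = 82.
With the rebate, buyers effectively pay Pb = Ps − 34, where Ps is the price sellers receive.
Demand in terms of Ps becomes Qd = 451 − 4.5(Ps − 34) = 604 - 4.5Ps. Setting this equal to supply: 604 - 4.5Ps = -246 + 4Ps, so Ps = 100.
Buyers pay Pb = 100 − 34 = 66; Q' = -246 + 4·100 = 154.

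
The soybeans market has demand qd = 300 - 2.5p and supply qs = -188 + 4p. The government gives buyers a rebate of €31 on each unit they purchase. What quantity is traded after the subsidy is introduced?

q' = 160

Pre-subsidy: 300 - 2.5p = -188 + 4p gives p* = 976/13, q* = 1460/13.
With the rebate, buyers effectively pay pb = ps − 31, where ps is the price sellers receive.
Demand in terms of ps becomes qd = 300 − 2.5(ps − 31) = 377.5 - 2.5ps. Setting this equal to supply: 377.5 - 2.5ps = -188 + 4ps, so ps = 87.
Buyers pay pb = 87 − 31 = 56; q' = -188 + 4·87 = 160.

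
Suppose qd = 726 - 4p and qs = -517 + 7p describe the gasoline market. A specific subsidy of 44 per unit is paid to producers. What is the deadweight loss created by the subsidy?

Deadweight loss = 2464

Pre-subsidy: 726 - 4p = -517 + 7p gives p* = 113, q* = 274.
With the subsidy, sellers receive ps = pb + 44 for each unit, where pb is the price buyers pay.
Supply in terms of pb becomes qs = -517 + 7(pb + 44) = -209 + 7pb. Setting this equal to demand: 726 - 4pb = -209 + 7pb, so pb = 85.
Sellers receive ps = 85 + 44 = 129; q' = 726 − 4·85 = 386.
The subsidy expands output by 386 − 274 = 112 past the efficient level; on those units the gap between marginal cost and willingness to pay runs from 0 up to 44.
DWL = ½ × 44 × 112 = 2464.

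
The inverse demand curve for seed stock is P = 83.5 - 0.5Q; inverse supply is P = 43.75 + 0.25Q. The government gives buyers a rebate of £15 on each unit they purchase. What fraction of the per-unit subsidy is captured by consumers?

Consumer share = 2/3

Pre-subsidy: 83.5 - 0.5Q = 43.75 + 0.25Q gives Q* = 53 and P* = 57.
With the rebate, buyers effectively pay Pb = Ps − 15, where Ps is the price sellers receive.
On the curves, Pb = 83.5 - 0.5Q and Ps = 43.75 + 0.25Q; the wedge Ps − Pb = 15 gives 43.75 + 0.25Q − (83.5 - 0.5Q) = 15, so Q' = 73.
Then Pb = 83.5 − 0.5·73 = 47 and Ps = 43.75 + 0.25·73 = 62.
Buyers' price falls by P* − Pb = 57 − 47 = 10; sellers' price rises by Ps − P* = 62 − 57 = 5.
So consumers capture 10/15 = 2/3 of each unit of subsidy.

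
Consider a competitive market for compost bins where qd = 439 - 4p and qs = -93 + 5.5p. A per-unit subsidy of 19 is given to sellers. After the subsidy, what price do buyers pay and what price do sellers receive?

Buyers pay 45; sellers receive 64

Pre-subsidy: 439 - 4p = -93 + 5.5p gives p* = 56, q* = 215.
With the subsidy, sellers receive ps = pb + 19 for each unit, where pb is the price buyers pay.
Supply in terms of pb becomes qs = -93 + 5.5(pb + 19) = 11.5 + 5.5pb. Setting this equal to demand: 439 - 4pb = 11.5 + 5.5pb, so pb = 45.
Sellers receive ps = 45 + 19 = 64; q' = 439 − 4·45 = 259.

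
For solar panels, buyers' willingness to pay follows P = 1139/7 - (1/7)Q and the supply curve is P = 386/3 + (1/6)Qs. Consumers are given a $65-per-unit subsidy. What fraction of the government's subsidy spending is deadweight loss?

DWL / government spending = 0.328125

Pre-subsidy: 1139/7 - (1/7)Q = 386/3 + (1/6)Q gives Q* = 110 and P* = 147.
With the rebate, buyers effectively pay Pb = Ps − 65, where Ps is the price sellers receive.
On the curves, Pb = 1139/7 - (1/7)Q and Ps = 386/3 + (1/6)Q; the wedge Ps − Pb = 65 gives 386/3 + (1/6)Q − (1139/7 - (1/7)Q) = 65, so Q' = 320.
Then Pb = 1139/7 − (1/7)·320 = 117 and Ps = 386/3 + (1/6)·320 = 182.
ΔCS = ½(110 + 320)(147 − 117) = 6450; ΔPS = ½(110 + 320)(182 − 147) = 7525.
Government spending = 65 × 320 = 20800.
DWL = ½ × 65 × (320 − 110) = 6825; fraction = 6825 / 20800 = 0.328125.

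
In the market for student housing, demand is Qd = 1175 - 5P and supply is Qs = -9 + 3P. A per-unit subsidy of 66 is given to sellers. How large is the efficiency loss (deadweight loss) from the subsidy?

Pre-subsidy: 1175 - 5P = -9 + 3P gives P* = 148, Q* = 435.
With the subsidy, sellers receive Ps = Pb + 66 for each unit, where Pb is the price buyers pay.
Supply in terms of Pb becomes Qs = -9 + 3(Pb + 66) = 189 + 3Pb. Setting this equal to demand: 1175 - 5Pb = 189 + 3Pb, so Pb = 123.25.
Sellers receive Ps = 123.25 + 66 = 189.25; Q' = 1175 − 5·123.25 = 558.75.
The subsidy expands output by 558.75 − 435 = 123.75 past the efficient level; on those units the gap between marginal cost and willingness to pay runs from 0 up to 66.
DWL = ½ × 66 × 123.75 = 4083.75.

Deadweight loss = 4083.75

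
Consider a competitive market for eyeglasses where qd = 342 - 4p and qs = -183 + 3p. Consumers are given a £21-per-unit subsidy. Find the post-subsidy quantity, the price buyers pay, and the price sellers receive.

q' = 78; buyers pay £66; sellers receive £87

Pre-subsidy: 342 - 4p = -183 + 3p gives p* = 75, q* = 42.
With the rebate, buyers effectively pay pb = ps − 21, where ps is the price sellers receive.
Demand in terms of ps becomes qd = 342 − 4(ps − 21) = 426 - 4ps. Setting this equal to supply: 426 - 4ps = -183 + 3ps, so ps = 87.
Buyers pay pb = 87 − 21 = 66; q' = -183 + 3·87 = 78.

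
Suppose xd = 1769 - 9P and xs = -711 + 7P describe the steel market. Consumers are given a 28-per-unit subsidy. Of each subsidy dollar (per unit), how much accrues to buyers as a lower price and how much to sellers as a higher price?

Buyers gain 12.25 per unit; sellers gain 15.75 per unit

Pre-subsidy: 1769 - 9P = -711 + 7P gives P* = 155, x* = 374.
With the rebate, buyers effectively pay Pb = Ps − 28, where Ps is the price sellers receive.
Demand in terms of Ps becomes xd = 1769 − 9(Ps − 28) = 2021 - 9Ps. Setting this equal to supply: 2021 - 9Ps = -711 + 7Ps, so Ps = 170.75.
Buyers pay Pb = 170.75 − 28 = 142.75; x' = -711 + 7·170.75 = 484.25.
Buyers' price falls by P* − Pb = 155 − 142.75 = 12.25; sellers' price rises by Ps − P* = 170.75 − 155 = 15.75.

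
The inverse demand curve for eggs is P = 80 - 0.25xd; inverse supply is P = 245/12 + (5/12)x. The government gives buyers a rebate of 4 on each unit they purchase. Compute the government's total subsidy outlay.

Government cost = 381.5

Pre-subsidy: 80 - 0.25x = 245/12 + (5/12)x gives x* = 89.375 and P* = 57.65625.
With the rebate, buyers effectively pay Pb = Ps − 4, where Ps is the price sellers receive.
On the curves, Pb = 80 - 0.25x and Ps = 245/12 + (5/12)x; the wedge Ps − Pb = 4 gives 245/12 + (5/12)x − (80 - 0.25x) = 4, so x' = 95.375.
Then Pb = 80 − 0.25·95.375 = 56.15625 and Ps = 245/12 + (5/12)·95.375 = 60.15625.
Government outlay = subsidy × quantity = 4 × 95.375 = 381.5.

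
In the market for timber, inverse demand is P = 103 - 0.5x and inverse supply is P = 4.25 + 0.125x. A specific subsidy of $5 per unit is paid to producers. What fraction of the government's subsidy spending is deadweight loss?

Pre-subsidy: 103 - 0.5x = 4.25 + 0.125x gives x* = 158 and P* = 24.
With the subsidy, sellers receive Ps = Pb + 5 for each unit, where Pb is the price buyers pay.
On the curves, Pb = 103 - 0.5x and Ps = 4.25 + 0.125x; the wedge Ps − Pb = 5 gives 4.25 + 0.125x − (103 - 0.5x) = 5, so x' = 166.
Then Pb = 103 − 0.5·166 = 20 and Ps = 4.25 + 0.125·166 = 25.
ΔCS = ½(158 + 166)(24 − 20) = 648; ΔPS = ½(158 + 166)(25 − 24) = 162.
Government spending = 5 × 166 = 830.
DWL = ½ × 5 × (166 − 158) = 20; fraction = 20 / 830 = 2/83.

DWL / government spending = 2/83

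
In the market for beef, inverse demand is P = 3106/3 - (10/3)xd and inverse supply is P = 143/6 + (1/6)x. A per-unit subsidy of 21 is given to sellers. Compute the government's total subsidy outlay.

Government cost = 6195

Pre-subsidy: 3106/3 - (10/3)x = 143/6 + (1/6)x gives x* = 289 and P* = 72.
With the subsidy, sellers receive Ps = Pb + 21 for each unit, where Pb is the price buyers pay.
On the curves, Pb = 3106/3 - (10/3)x and Ps = 143/6 + (1/6)x; the wedge Ps − Pb = 21 gives 143/6 + (1/6)x − (3106/3 - (10/3)x) = 21, so x' = 295.
Then Pb = 3106/3 − (10/3)·295 = 52 and Ps = 143/6 + (1/6)·295 = 73.
Government outlay = subsidy × quantity = 21 × 295 = 6195.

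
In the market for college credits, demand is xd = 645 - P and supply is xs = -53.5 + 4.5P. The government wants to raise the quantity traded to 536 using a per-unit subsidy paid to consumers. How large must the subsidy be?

At x = 536, invert demand for the buyer price: Pb = (645 − 536)/1 = 109; invert supply for the seller price: Ps = (536 − (-53.5))/4.5 = 131.
The subsidy must fill the gap: s = Ps − Pb = 131 − 109 = 22.

Required subsidy s = 22 per unit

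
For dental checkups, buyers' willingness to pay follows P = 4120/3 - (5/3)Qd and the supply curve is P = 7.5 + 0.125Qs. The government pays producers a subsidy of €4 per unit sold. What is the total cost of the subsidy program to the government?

Government cost = 131504/43

Pre-subsidy: 4120/3 - (5/3)Q = 7.5 + 0.125Q gives Q* = 32780/43 and P* = 4420/43.
With the subsidy, sellers receive Ps = Pb + 4 for each unit, where Pb is the price buyers pay.
On the curves, Pb = 4120/3 - (5/3)Q and Ps = 7.5 + 0.125Q; the wedge Ps − Pb = 4 gives 7.5 + 0.125Q − (4120/3 - (5/3)Q) = 4, so Q' = 32876/43.
Then Pb = 4120/3 − (5/3)·(32876/43) = 4260/43 and Ps = 7.5 + 0.125·(32876/43) = 4432/43.
Government outlay = subsidy × quantity = 4 × 32876/43 = 131504/43.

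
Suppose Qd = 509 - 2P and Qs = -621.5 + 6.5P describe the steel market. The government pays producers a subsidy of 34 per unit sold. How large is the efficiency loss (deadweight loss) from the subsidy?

Deadweight loss = 884

Pre-subsidy: 509 - 2P = -621.5 + 6.5P gives P* = 133, Q* = 243.
With the subsidy, sellers receive Ps = Pb + 34 for each unit, where Pb is the price buyers pay.
Supply in terms of Pb becomes Qs = -621.5 + 6.5(Pb + 34) = -400.5 + 6.5Pb. Setting this equal to demand: 509 - 2Pb = -400.5 + 6.5Pb, so Pb = 107.
Sellers receive Ps = 107 + 34 = 141; Q' = 509 − 2·107 = 295.
The subsidy expands output by 295 − 243 = 52 past the efficient level; on those units the gap between marginal cost and willingness to pay runs from 0 up to 34.
DWL = ½ × 34 × 52 = 884.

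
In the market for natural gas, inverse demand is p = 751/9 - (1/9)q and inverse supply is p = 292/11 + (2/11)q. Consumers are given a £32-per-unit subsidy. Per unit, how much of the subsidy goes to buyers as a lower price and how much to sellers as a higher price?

Buyers gain 352/29 per unit; sellers gain 576/29 per unit

Pre-subsidy: 751/9 - (1/9)q = 292/11 + (2/11)q gives q* = 5633/29 and p* = 1794/29.
With the rebate, buyers effectively pay pb = ps − 32, where ps is the price sellers receive.
On the curves, pb = 751/9 - (1/9)q and ps = 292/11 + (2/11)q; the wedge ps − pb = 32 gives 292/11 + (2/11)q − (751/9 - (1/9)q) = 32, so q' = 8801/29.
Then pb = 751/9 − (1/9)·(8801/29) = 1442/29 and ps = 292/11 + (2/11)·(8801/29) = 2370/29.
Buyers' price falls by p* − pb = 1794/29 − 1442/29 = 352/29; sellers' price rises by ps − p* = 2370/29 − 1794/29 = 576/29.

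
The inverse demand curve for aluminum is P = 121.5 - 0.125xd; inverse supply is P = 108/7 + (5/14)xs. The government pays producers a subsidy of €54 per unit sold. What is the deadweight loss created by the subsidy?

Deadweight loss = €3024

Pre-subsidy: 121.5 - 0.125x = 108/7 + (5/14)x gives x* = 220 and P* = 94.
With the subsidy, sellers receive Ps = Pb + 54 for each unit, where Pb is the price buyers pay.
On the curves, Pb = 121.5 - 0.125x and Ps = 108/7 + (5/14)x; the wedge Ps − Pb = 54 gives 108/7 + (5/14)x − (121.5 - 0.125x) = 54, so x' = 332.
Then Pb = 121.5 − 0.125·332 = 80 and Ps = 108/7 + (5/14)·332 = 134.
The subsidy expands output by 332 − 220 = 112 past the efficient level; on those units the gap between marginal cost and willingness to pay runs from 0 up to 54.
DWL = ½ × 54 × 112 = 3024.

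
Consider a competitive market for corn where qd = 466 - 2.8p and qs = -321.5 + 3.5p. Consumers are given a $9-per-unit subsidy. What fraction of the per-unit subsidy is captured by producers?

Producer share = 4/9

Pre-subsidy: 466 - 2.8p = -321.5 + 3.5p gives p* = 125, q* = 116.
With the rebate, buyers effectively pay pb = ps − 9, where ps is the price sellers receive.
Demand in terms of ps becomes qd = 466 − 2.8(ps − 9) = 491.2 - 2.8ps. Setting this equal to supply: 491.2 - 2.8ps = -321.5 + 3.5ps, so ps = 129.
Buyers pay pb = 129 − 9 = 120; q' = -321.5 + 3.5·129 = 130.
Buyers' price falls by p* − pb = 125 − 120 = 5; sellers' price rises by ps − p* = 129 − 125 = 4.
So producers capture 4/9 = 4/9 of each unit of subsidy.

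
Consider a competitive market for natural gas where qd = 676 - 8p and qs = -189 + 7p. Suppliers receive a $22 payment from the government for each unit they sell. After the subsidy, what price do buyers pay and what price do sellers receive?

Pre-subsidy: 676 - 8p = -189 + 7p gives p* = 173/3, q* = 644/3.
With the subsidy, sellers receive ps = pb + 22 for each unit, where pb is the price buyers pay.
Supply in terms of pb becomes qs = -189 + 7(pb + 22) = -35 + 7pb. Setting this equal to demand: 676 - 8pb = -35 + 7pb, so pb = 47.4.
Sellers receive ps = 47.4 + 22 = 69.4; q' = 676 − 8·47.4 = 296.8.

Buyers pay $47.4; sellers receive $69.4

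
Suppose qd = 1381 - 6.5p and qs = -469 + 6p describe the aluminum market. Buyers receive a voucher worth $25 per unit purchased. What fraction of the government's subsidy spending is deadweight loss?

Pre-subsidy: 1381 - 6.5p = -469 + 6p gives p* = 148, q* = 419.
With the rebate, buyers effectively pay pb = ps − 25, where ps is the price sellers receive.
Demand in terms of ps becomes qd = 1381 − 6.5(ps − 25) = 1543.5 - 6.5ps. Setting this equal to supply: 1543.5 - 6.5ps = -469 + 6ps, so ps = 161.
Buyers pay pb = 161 − 25 = 136; q' = -469 + 6·161 = 497.
ΔCS = ½(419 + 497)(148 − 136) = 5496; ΔPS = ½(419 + 497)(161 − 148) = 5954.
Government spending = 25 × 497 = 12425.
DWL = ½ × 25 × (497 − 419) = 975; fraction = 975 / 12425 = 39/497.

DWL / government spending = 39/497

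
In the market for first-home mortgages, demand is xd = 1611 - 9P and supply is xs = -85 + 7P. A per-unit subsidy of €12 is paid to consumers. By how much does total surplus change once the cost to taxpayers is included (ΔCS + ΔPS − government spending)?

Net change in total surplus = -€283.5

Pre-subsidy: 1611 - 9P = -85 + 7P gives P* = 106, x* = 657.
With the rebate, buyers effectively pay Pb = Ps − 12, where Ps is the price sellers receive.
Demand in terms of Ps becomes xd = 1611 − 9(Ps − 12) = 1719 - 9Ps. Setting this equal to supply: 1719 - 9Ps = -85 + 7Ps, so Ps = 112.75.
Buyers pay Pb = 112.75 − 12 = 100.75; x' = -85 + 7·112.75 = 704.25.
ΔCS = ½(657 + 704.25)(106 − 100.75) = 3573.28125; ΔPS = ½(657 + 704.25)(112.75 − 106) = 4594.21875.
Government spending = 12 × 704.25 = 8451.
Net change = 3573.28125 + 4594.21875 − 8451 = -283.5. The loss equals the DWL triangle ½·12·47.25.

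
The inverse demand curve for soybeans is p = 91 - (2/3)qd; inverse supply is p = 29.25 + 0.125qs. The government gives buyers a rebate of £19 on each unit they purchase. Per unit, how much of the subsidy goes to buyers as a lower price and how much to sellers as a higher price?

Buyers gain £16 per unit; sellers gain £3 per unit

Pre-subsidy: 91 - (2/3)q = 29.25 + 0.125q gives q* = 78 and p* = 39.
With the rebate, buyers effectively pay pb = ps − 19, where ps is the price sellers receive.
On the curves, pb = 91 - (2/3)q and ps = 29.25 + 0.125q; the wedge ps − pb = 19 gives 29.25 + 0.125q − (91 - (2/3)q) = 19, so q' = 102.
Then pb = 91 − (2/3)·102 = 23 and ps = 29.25 + 0.125·102 = 42.
Buyers' price falls by p* − pb = 39 − 23 = 16; sellers' price rises by ps − p* = 42 − 39 = 3.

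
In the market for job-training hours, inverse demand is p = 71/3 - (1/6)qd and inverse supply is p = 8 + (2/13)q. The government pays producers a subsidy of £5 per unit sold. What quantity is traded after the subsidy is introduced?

Pre-subsidy: 71/3 - (1/6)q = 8 + (2/13)q gives q* = 48.88 and p* = 15.52.
With the subsidy, sellers receive ps = pb + 5 for each unit, where pb is the price buyers pay.
On the curves, pb = 71/3 - (1/6)q and ps = 8 + (2/13)q; the wedge ps − pb = 5 gives 8 + (2/13)q − (71/3 - (1/6)q) = 5, so q' = 64.48.
Then pb = 71/3 − (1/6)·64.48 = 12.92 and ps = 8 + (2/13)·64.48 = 17.92.

q' = 64.48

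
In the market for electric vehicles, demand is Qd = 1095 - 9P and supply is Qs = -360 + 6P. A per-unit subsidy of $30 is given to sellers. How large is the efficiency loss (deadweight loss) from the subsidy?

Deadweight loss = $1620

Pre-subsidy: 1095 - 9P = -360 + 6P gives P* = 97, Q* = 222.
With the subsidy, sellers receive Ps = Pb + 30 for each unit, where Pb is the price buyers pay.
Supply in terms of Pb becomes Qs = -360 + 6(Pb + 30) = -180 + 6Pb. Setting this equal to demand: 1095 - 9Pb = -180 + 6Pb, so Pb = 85.
Sellers receive Ps = 85 + 30 = 115; Q' = 1095 − 9·85 = 330.
The subsidy expands output by 330 − 222 = 108 past the efficient level; on those units the gap between marginal cost and willingness to pay runs from 0 up to 30.
DWL = ½ × 30 × 108 = 1620.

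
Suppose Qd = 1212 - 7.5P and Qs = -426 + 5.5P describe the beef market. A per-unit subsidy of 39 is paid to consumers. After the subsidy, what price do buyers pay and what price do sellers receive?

Pre-subsidy: 1212 - 7.5P = -426 + 5.5P gives P* = 126, Q* = 267.
With the rebate, buyers effectively pay Pb = Ps − 39, where Ps is the price sellers receive.
Demand in terms of Ps becomes Qd = 1212 − 7.5(Ps − 39) = 1504.5 - 7.5Ps. Setting this equal to supply: 1504.5 - 7.5Ps = -426 + 5.5Ps, so Ps = 148.5.
Buyers pay Pb = 148.5 − 39 = 109.5; Q' = -426 + 5.5·148.5 = 390.75.

Buyers pay 109.5; sellers receive 148.5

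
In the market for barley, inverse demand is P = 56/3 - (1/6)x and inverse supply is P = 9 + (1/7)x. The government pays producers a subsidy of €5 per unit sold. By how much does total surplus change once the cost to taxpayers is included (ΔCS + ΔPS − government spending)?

Pre-subsidy: 56/3 - (1/6)x = 9 + (1/7)x gives x* = 406/13 and P* = 175/13.
With the subsidy, sellers receive Ps = Pb + 5 for each unit, where Pb is the price buyers pay.
On the curves, Pb = 56/3 - (1/6)x and Ps = 9 + (1/7)x; the wedge Ps − Pb = 5 gives 9 + (1/7)x − (56/3 - (1/6)x) = 5, so x' = 616/13.
Then Pb = 56/3 − (1/6)·(616/13) = 140/13 and Ps = 9 + (1/7)·(616/13) = 205/13.
ΔCS = ½(406/13 + 616/13)(175/13 − 140/13) = 17885/169; ΔPS = ½(406/13 + 616/13)(205/13 − 175/13) = 15330/169.
Government spending = 5 × 616/13 = 3080/13.
Net change = 17885/169 + 15330/169 − 3080/13 = -525/13. The loss equals the DWL triangle ½·5·210/13.

Net change in total surplus = -525/13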